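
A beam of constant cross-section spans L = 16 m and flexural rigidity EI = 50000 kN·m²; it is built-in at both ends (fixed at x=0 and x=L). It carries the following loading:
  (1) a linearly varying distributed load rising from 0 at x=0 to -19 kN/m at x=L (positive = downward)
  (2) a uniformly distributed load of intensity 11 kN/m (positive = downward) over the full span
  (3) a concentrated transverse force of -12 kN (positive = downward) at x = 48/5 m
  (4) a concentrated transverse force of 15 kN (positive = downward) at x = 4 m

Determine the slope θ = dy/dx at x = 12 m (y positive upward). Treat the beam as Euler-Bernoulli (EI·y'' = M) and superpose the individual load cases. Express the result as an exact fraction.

θ(12) = 9133/25000000 rad

Load 1 — triangular load w₀=-19 kN/m (0→w₀ over full span):
  θ_1 = -w₀(2x(L-x)(L-2x)(x+2L)+x²(L-x)²)/(120LEI) = -(-19)·(2·12·(16-12)·(16-2·12)·(12+2·16)+12²·(16-12)²)/(120·16·50000) = -779/125000 rad
Load 2 — uniform load w=11 kN/m over full span:
  θ_2 = -wx(L-x)(L-2x)/(12EI) = -11·12·(16-12)·(16-2·12)/(12·50000) = 22/3125 rad
Load 3 — point force P=-12 kN at a=48/5 m (b=L-a=32/5):
  θ_3 = Pa²(L-x)(2bL-(3b+a)(L-x))/(2L³EI)  [x>a] = (-12)·(48/5)²·(16-12)·(2·(32/5)·16-(3·(32/5)+(48/5))·(16-12))/(2·16³·50000) = -378/390625 rad
Load 4 — point force P=15 kN at a=4 m (b=L-a=12):
  θ_4 = Pa²(L-x)(2bL-(3b+a)(L-x))/(2L³EI)  [x>a] = 15·4²·(16-12)·(2·12·16-(3·12+4)·(16-12))/(2·16³·50000) = 21/40000 rad
Superposition: θ = Σ θ_i = 9133/25000000 rad ≈ 0.000365 rad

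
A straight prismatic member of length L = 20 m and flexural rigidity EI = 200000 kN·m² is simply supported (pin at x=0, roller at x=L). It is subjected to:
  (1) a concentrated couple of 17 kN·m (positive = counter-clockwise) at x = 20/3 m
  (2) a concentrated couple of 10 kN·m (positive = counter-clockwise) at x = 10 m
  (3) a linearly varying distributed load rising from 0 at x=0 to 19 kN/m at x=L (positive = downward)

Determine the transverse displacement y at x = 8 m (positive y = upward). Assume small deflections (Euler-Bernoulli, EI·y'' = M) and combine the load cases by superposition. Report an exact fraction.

y(8) = -28617/312500 m

Load 1 — applied couple M₀=17 kN·m at a=20/3 m (b=L-a=40/3):
  y_1 = (M₀x³/(6L)-M₀(x-a)²/2+C₁x)/EI  [x>a] with C₁=M₀(3b²-L²)/(6L)=170/9 = (17·8³/(6·20)-17·(8-(20/3))²/2+(170/9)·8)/200000 = 391/375000 m
Load 2 — applied couple M₀=10 kN·m at a=10 m (b=L-a=10):
  y_2 = (M₀x³/(6L)+C₁x)/EI  [x≤a] with C₁=M₀(3b²-L²)/(6L)=-25/3 = (10·8³/(6·20)+(-25/3)·8)/200000 = -3/25000 m
Load 3 — triangular load w₀=19 kN/m (0→w₀ over full span):
  y_3 = -w₀x(7L⁴-10L²x²+3x⁴)/(360LEI) = -19·8·(7·20⁴-10·20²·8²+3·8⁴)/(360·20·200000) = -21679/234375 m
Superposition: y = Σ y_i = -28617/312500 m ≈ -0.091574 m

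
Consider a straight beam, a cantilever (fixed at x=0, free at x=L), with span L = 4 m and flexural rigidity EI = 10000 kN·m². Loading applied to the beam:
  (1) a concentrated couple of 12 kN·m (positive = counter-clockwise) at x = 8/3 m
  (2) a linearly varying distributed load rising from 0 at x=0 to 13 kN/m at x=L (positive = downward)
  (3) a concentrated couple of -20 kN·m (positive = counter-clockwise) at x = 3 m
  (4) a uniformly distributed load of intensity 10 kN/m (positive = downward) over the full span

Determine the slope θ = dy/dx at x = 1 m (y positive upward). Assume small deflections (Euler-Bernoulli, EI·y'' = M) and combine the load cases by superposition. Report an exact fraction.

Load 1 — applied couple M₀=12 kN·m at a=8/3 m (b=L-a=4/3):
  θ_1 = M₀x/EI  [x≤a] = 12·1/10000 = 3/2500 rad
Load 2 — triangular load w₀=13 kN/m (0→w₀ over full span):
  θ_2 = (w₀Lx²/4-w₀L²x/3-w₀x⁴/(24L))/EI = (13·4·1²/4-13·4²·1/3-13·1⁴/(24·4))/10000 = -1807/320000 rad
Load 3 — applied couple M₀=-20 kN·m at a=3 m (b=L-a=1):
  θ_3 = M₀x/EI  [x≤a] = (-20)·1/10000 = -1/500 rad
Load 4 — uniform load w=10 kN/m over full span:
  θ_4 = -wx(x²-3Lx+3L²)/(6EI) = -10·1·(1²-3·4·1+3·4²)/(6·10000) = -37/6000 rad
Superposition: θ = Σ θ_i = -12109/960000 rad ≈ -0.012614 rad

θ(1) = -12109/960000 rad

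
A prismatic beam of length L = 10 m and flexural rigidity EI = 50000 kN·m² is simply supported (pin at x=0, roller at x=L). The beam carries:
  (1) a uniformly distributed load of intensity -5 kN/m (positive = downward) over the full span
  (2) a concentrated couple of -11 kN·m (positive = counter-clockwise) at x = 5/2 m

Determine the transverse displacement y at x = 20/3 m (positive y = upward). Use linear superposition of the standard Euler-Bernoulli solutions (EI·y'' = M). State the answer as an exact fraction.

Load 1 — uniform load w=-5 kN/m over full span:
  y_1 = -wx(L³-2Lx²+x³)/(24EI) = -(-5)·(20/3)·(10³-2·10·(20/3)²+(20/3)³)/(24·50000) = 11/972 m
Load 2 — applied couple M₀=-11 kN·m at a=5/2 m (b=L-a=15/2):
  y_2 = (M₀x³/(6L)-M₀(x-a)²/2+C₁x)/EI  [x>a] with C₁=M₀(3b²-L²)/(6L)=-605/48 = ((-11)·(20/3)³/(6·10)-(-11)·((20/3)-(5/2))²/2+(-605/48)·(20/3))/50000 = -1111/1296000 m
Superposition: y = Σ y_i = 40667/3888000 m ≈ 0.010460 m

y(20/3) = 40667/3888000 m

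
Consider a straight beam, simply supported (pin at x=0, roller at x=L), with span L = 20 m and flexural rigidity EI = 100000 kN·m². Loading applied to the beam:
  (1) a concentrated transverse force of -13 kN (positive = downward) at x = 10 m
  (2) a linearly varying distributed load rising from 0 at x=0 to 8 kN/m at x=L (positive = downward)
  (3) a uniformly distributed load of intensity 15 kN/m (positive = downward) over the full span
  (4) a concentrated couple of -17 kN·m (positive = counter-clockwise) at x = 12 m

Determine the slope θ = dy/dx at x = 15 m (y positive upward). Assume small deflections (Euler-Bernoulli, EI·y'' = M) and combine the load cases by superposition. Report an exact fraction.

Load 1 — point force P=-13 kN at a=10 m (b=L-a=10):
  θ_1 = -Pa(2L²-6Lx+3x²+a²)/(6LEI)  [x>a] = -(-13)·10·(2·20²-6·20·15+3·15²+10²)/(6·20·100000) = -39/16000 rad
Load 2 — triangular load w₀=8 kN/m (0→w₀ over full span):
  θ_2 = -w₀(7L⁴-30L²x²+15x⁴)/(360LEI) = -8·(7·20⁴-30·20²·15²+15·15⁴)/(360·20·100000) = 1313/144000 rad
Load 3 — uniform load w=15 kN/m over full span:
  θ_3 = -w(L³-6Lx²+4x³)/(24EI) = -15·(20³-6·20·15²+4·15³)/(24·100000) = 11/320 rad
Load 4 — applied couple M₀=-17 kN·m at a=12 m (b=L-a=8):
  θ_4 = (M₀x²/(2L)-M₀(x-a)+C₁)/EI  [x>a] with C₁=M₀(3b²-L²)/(6L)=442/15 = ((-17)·15²/(2·20)-(-17)·(15-12)+(442/15))/100000 = -1819/12000000 rad
Superposition: θ = Σ θ_i = 1472543/36000000 rad ≈ 0.040904 rad

θ(15) = 1472543/36000000 rad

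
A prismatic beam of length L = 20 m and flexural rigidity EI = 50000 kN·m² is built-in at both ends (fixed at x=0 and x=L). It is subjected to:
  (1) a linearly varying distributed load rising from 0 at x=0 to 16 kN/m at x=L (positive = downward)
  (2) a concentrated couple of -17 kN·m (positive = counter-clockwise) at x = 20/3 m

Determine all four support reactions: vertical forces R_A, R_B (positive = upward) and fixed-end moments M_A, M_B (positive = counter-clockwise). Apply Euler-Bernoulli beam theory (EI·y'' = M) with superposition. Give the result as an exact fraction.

R_A = 703/15 kN, M_A = 640/3 kN·m, R_B = 1697/15 kN, M_B = -977/3 kN·m

Load 1 — triangular load w₀=16 kN/m (0→w₀ over full span):
  R_A = 3w₀L/20 = 3·16·20/20 = 48 kN
  M_A = w₀L²/30 = 16·20²/30 = 640/3 kN·m
  R_B = 7w₀L/20 = 7·16·20/20 = 112 kN
  M_B = -w₀L²/20 = -16·20²/20 = -320 kN·m
Load 2 — applied couple M₀=-17 kN·m at a=20/3 m (b=L-a=40/3):
  R_A = 6M₀ab/L³ = 6·(-17)·(20/3)·(40/3)/20³ = -17/15 kN
  M_A = M₀b(2a-b)/L² = (-17)·(40/3)·(2·(20/3)-(40/3))/20² = 0 kN·m
  R_B = -6M₀ab/L³ = -6·(-17)·(20/3)·(40/3)/20³ = 17/15 kN
  M_B = M₀a(2b-a)/L² = (-17)·(20/3)·(2·(40/3)-(20/3))/20² = -17/3 kN·m
Superposition: R_A = 703/15 kN, M_A = 640/3 kN·m, R_B = 1697/15 kN, M_B = -977/3 kN·m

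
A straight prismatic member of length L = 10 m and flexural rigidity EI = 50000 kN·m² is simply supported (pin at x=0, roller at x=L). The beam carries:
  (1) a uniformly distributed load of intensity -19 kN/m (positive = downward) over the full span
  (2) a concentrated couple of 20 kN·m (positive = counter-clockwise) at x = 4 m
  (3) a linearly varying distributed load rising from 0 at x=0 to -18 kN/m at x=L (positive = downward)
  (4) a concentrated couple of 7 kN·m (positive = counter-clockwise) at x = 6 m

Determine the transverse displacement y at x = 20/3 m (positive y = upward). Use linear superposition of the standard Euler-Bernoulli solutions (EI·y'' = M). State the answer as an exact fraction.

y(20/3) = 393367/6075000 m

Load 1 — uniform load w=-19 kN/m over full span:
  y_1 = -wx(L³-2Lx²+x³)/(24EI) = -(-19)·(20/3)·(10³-2·10·(20/3)²+(20/3)³)/(24·50000) = 209/4860 m
Load 2 — applied couple M₀=20 kN·m at a=4 m (b=L-a=6):
  y_2 = (M₀x³/(6L)-M₀(x-a)²/2+C₁x)/EI  [x>a] with C₁=M₀(3b²-L²)/(6L)=8/3 = (20·(20/3)³/(6·10)-20·((20/3)-4)²/2+(8/3)·(20/3))/50000 = 46/50625 m
Load 3 — triangular load w₀=-18 kN/m (0→w₀ over full span):
  y_3 = -w₀x(7L⁴-10L²x²+3x⁴)/(360LEI) = -(-18)·(20/3)·(7·10⁴-10·10²·(20/3)²+3·(20/3)⁴)/(360·10·50000) = 17/810 m
Load 4 — applied couple M₀=7 kN·m at a=6 m (b=L-a=4):
  y_4 = (M₀x³/(6L)-M₀(x-a)²/2+C₁x)/EI  [x>a] with C₁=M₀(3b²-L²)/(6L)=-91/15 = (7·(20/3)³/(6·10)-7·((20/3)-6)²/2+(-91/15)·(20/3))/50000 = -301/2025000 m
Superposition: y = Σ y_i = 393367/6075000 m ≈ 0.064752 m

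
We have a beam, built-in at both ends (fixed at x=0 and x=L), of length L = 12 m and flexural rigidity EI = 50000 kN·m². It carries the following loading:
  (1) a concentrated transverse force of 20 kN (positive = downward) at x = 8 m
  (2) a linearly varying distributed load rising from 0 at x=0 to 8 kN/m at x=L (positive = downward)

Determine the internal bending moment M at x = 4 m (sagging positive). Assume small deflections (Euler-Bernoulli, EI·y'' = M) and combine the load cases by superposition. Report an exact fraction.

M(4) = 2032/135 kN·m

Load 1 — point force P=20 kN at a=8 m (b=L-a=4):
  M_1 = Pb²(3a+b)x/L³ - Pab²/L²  [x≤a] = 20·4²·(3·8+4)·4/12³ - 20·8·4²/12² = 80/27 kN·m
Load 2 — triangular load w₀=8 kN/m (0→w₀ over full span):
  M_2 = 3w₀Lx/20 - w₀L²/30 - w₀x³/(6L) = 3·8·12·4/20 - 8·12²/30 - 8·4³/(6·12) = 544/45 kN·m
Superposition: M = Σ M_i = 2032/135 kN·m ≈ 15.051852 kN·m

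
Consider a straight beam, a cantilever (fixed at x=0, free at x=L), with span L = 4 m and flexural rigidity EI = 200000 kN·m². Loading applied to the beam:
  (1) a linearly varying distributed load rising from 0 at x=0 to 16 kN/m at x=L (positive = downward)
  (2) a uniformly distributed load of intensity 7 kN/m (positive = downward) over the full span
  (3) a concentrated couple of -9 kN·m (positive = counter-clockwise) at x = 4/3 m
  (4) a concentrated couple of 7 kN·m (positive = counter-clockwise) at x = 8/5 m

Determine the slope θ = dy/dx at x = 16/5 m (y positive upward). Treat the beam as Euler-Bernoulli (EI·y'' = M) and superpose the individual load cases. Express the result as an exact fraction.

Load 1 — triangular load w₀=16 kN/m (0→w₀ over full span):
  θ_1 = (w₀Lx²/4-w₀L²x/3-w₀x⁴/(24L))/EI = (16·4·(16/5)²/4-16·4²·(16/5)/3-16·(16/5)⁴/(24·4))/200000 = -3712/5859375 rad
Load 2 — uniform load w=7 kN/m over full span:
  θ_2 = -wx(x²-3Lx+3L²)/(6EI) = -7·(16/5)·((16/5)²-3·4·(16/5)+3·4²)/(6·200000) = -434/1171875 rad
Load 3 — applied couple M₀=-9 kN·m at a=4/3 m (b=L-a=8/3):
  θ_3 = M₀a/EI  [x>a] = (-9)·(4/3)/200000 = -3/50000 rad
Load 4 — applied couple M₀=7 kN·m at a=8/5 m (b=L-a=12/5):
  θ_4 = M₀a/EI  [x>a] = 7·(8/5)/200000 = 7/125000 rad
Superposition: θ = Σ θ_i = -94487/93750000 rad ≈ -0.001008 rad

θ(16/5) = -94487/93750000 rad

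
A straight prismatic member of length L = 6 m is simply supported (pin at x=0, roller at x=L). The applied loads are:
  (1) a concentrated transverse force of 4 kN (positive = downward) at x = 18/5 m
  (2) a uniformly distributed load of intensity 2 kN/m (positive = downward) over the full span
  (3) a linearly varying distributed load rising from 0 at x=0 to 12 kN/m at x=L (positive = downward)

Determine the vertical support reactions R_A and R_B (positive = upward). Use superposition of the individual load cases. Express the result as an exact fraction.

R_A = 98/5 kN, R_B = 162/5 kN

Load 1 — point force P=4 kN at a=18/5 m (b=L-a=12/5):
  R_A = Pb/L = 4·(12/5)/6 = 8/5 kN
  R_B = Pa/L = 4·(18/5)/6 = 12/5 kN
Load 2 — uniform load w=2 kN/m over full span:
  R_A = wL/2 = 2·6/2 = 6 kN
  R_B = wL/2 = 2·6/2 = 6 kN
Load 3 — triangular load w₀=12 kN/m (0→w₀ over full span):
  R_A = w₀L/6 = 12·6/6 = 12 kN
  R_B = w₀L/3 = 12·6/3 = 24 kN
Superposition: R_A = 98/5 kN, R_B = 162/5 kN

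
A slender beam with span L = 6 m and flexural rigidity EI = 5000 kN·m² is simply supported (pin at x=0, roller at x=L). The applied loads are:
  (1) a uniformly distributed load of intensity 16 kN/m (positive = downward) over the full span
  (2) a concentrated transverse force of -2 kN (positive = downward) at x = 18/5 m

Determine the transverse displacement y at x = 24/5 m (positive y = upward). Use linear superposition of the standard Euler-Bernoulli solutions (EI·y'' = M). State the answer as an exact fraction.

y(24/5) = -12123/390625 m

Load 1 — uniform load w=16 kN/m over full span:
  y_1 = -wx(L³-2Lx²+x³)/(24EI) = -16·(24/5)·(6³-2·6·(24/5)²+(24/5)³)/(24·5000) = -12528/390625 m
Load 2 — point force P=-2 kN at a=18/5 m (b=L-a=12/5):
  y_2 = -Pa(L-x)(2Lx-a²-x²)/(6LEI)  [x>a] = -(-2)·(18/5)·(6-(24/5))·(2·6·(24/5)-(18/5)²-(24/5)²)/(6·6·5000) = 81/78125 m
Superposition: y = Σ y_i = -12123/390625 m ≈ -0.031035 m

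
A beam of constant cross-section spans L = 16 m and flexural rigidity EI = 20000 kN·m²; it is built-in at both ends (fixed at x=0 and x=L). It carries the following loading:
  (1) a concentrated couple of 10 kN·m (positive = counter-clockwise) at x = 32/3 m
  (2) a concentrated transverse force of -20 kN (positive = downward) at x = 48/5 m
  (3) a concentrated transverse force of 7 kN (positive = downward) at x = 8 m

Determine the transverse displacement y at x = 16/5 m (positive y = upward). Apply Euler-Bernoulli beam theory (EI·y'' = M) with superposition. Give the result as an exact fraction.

Load 1 — applied couple M₀=10 kN·m at a=32/3 m (b=L-a=16/3):
  y_1 = (R_Ax³/6 - M_Ax²/2)/EI  [x≤a] with R_A=5/6, M_A=10/3 = ((5/6)·(16/5)³/6 - (10/3)·(16/5)²/2)/20000 = -88/140625 m
Load 2 — point force P=-20 kN at a=48/5 m (b=L-a=32/5):
  y_2 = -Pb²x²(3aL-(3a+b)x)/(6L³EI)  [x≤a] = -(-20)·(32/5)²·(16/5)²·(3·(48/5)·16-(3·(48/5)+(32/5))·(16/5))/(6·16³·20000) = 34816/5859375 m
Load 3 — point force P=7 kN at a=8 m (b=L-a=8):
  y_3 = -Pb²x²(3aL-(3a+b)x)/(6L³EI)  [x≤a] = -7·8²·(16/5)²·(3·8·16-(3·8+8)·(16/5))/(6·16³·20000) = -616/234375 m
Superposition: y = Σ y_i = 47248/17578125 m ≈ 0.002688 m

y(16/5) = 47248/17578125 m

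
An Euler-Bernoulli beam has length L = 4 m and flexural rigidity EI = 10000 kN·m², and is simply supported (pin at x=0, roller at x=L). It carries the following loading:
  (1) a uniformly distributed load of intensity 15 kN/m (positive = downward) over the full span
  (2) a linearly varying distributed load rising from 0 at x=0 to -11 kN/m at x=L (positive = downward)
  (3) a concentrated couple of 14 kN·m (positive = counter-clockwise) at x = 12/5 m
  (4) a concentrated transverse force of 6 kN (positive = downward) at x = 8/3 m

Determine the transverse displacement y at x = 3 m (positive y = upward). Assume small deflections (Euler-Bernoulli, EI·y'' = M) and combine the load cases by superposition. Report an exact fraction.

y(3) = -617303/216000000 m

Load 1 — uniform load w=15 kN/m over full span:
  y_1 = -wx(L³-2Lx²+x³)/(24EI) = -15·3·(4³-2·4·3²+3³)/(24·10000) = -57/16000 m
Load 2 — triangular load w₀=-11 kN/m (0→w₀ over full span):
  y_2 = -w₀x(7L⁴-10L²x²+3x⁴)/(360LEI) = -(-11)·3·(7·4⁴-10·4²·3²+3·3⁴)/(360·4·10000) = 1309/960000 m
Load 3 — applied couple M₀=14 kN·m at a=12/5 m (b=L-a=8/5):
  y_3 = (M₀x³/(6L)-M₀(x-a)²/2+C₁x)/EI  [x>a] with C₁=M₀(3b²-L²)/(6L)=-364/75 = (14·3³/(6·4)-14·(3-(12/5))²/2+(-364/75)·3)/10000 = -133/1000000 m
Load 4 — point force P=6 kN at a=8/3 m (b=L-a=4/3):
  y_4 = -Pa(L-x)(2Lx-a²-x²)/(6LEI)  [x>a] = -6·(8/3)·(4-3)·(2·4·3-(8/3)²-3²)/(6·4·10000) = -71/135000 m
Superposition: y = Σ y_i = -617303/216000000 m ≈ -0.002858 m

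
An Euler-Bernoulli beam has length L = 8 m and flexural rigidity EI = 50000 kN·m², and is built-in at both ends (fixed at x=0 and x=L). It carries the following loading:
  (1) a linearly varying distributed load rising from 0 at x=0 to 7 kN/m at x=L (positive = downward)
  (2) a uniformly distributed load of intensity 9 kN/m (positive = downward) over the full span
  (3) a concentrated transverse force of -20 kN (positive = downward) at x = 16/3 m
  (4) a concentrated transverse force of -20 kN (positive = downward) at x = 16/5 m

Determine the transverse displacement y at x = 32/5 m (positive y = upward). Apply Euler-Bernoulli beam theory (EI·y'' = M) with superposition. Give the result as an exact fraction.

y(32/5) = -1690112/3955078125 m

Load 1 — triangular load w₀=7 kN/m (0→w₀ over full span):
  y_1 = -w₀x²(L-x)²(x+2L)/(120LEI) = -7·(32/5)²·(8-(32/5))²·((32/5)+2·8)/(120·8·50000) = -50176/146484375 m
Load 2 — uniform load w=9 kN/m over full span:
  y_2 = -wx²(L-x)²/(24EI) = -9·(32/5)²·(8-(32/5))²/(24·50000) = -1536/1953125 m
Load 3 — point force P=-20 kN at a=16/3 m (b=L-a=8/3):
  y_3 = -Pa²(L-x)²(3bL-(3b+a)(L-x))/(6L³EI)  [x>a] = -(-20)·(16/3)²·(8-(32/5))²·(3·(8/3)·8-(3·(8/3)+(16/3))·(8-(32/5)))/(6·8³·50000) = 512/1265625 m
Load 4 — point force P=-20 kN at a=16/5 m (b=L-a=24/5):
  y_4 = -Pa²(L-x)²(3bL-(3b+a)(L-x))/(6L³EI)  [x>a] = -(-20)·(16/5)²·(8-(32/5))²·(3·(24/5)·8-(3·(24/5)+(16/5))·(8-(32/5)))/(6·8³·50000) = 8704/29296875 m
Superposition: y = Σ y_i = -1690112/3955078125 m ≈ -0.000427 m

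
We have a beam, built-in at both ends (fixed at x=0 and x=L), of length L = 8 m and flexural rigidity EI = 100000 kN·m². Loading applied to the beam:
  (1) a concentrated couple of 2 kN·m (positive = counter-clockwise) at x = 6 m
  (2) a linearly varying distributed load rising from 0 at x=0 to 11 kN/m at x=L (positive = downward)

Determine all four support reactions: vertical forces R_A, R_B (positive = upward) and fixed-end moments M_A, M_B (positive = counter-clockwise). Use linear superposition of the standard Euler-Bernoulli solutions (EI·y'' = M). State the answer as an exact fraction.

Load 1 — applied couple M₀=2 kN·m at a=6 m (b=L-a=2):
  R_A = 6M₀ab/L³ = 6·2·6·2/8³ = 9/32 kN
  M_A = M₀b(2a-b)/L² = 2·2·(2·6-2)/8² = 5/8 kN·m
  R_B = -6M₀ab/L³ = -6·2·6·2/8³ = -9/32 kN
  M_B = M₀a(2b-a)/L² = 2·6·(2·2-6)/8² = -3/8 kN·m
Load 2 — triangular load w₀=11 kN/m (0→w₀ over full span):
  R_A = 3w₀L/20 = 3·11·8/20 = 66/5 kN
  M_A = w₀L²/30 = 11·8²/30 = 352/15 kN·m
  R_B = 7w₀L/20 = 7·11·8/20 = 154/5 kN
  M_B = -w₀L²/20 = -11·8²/20 = -176/5 kN·m
Superposition: R_A = 2157/160 kN, M_A = 2891/120 kN·m, R_B = 4883/160 kN, M_B = -1423/40 kN·m

R_A = 2157/160 kN, M_A = 2891/120 kN·m, R_B = 4883/160 kN, M_B = -1423/40 kN·m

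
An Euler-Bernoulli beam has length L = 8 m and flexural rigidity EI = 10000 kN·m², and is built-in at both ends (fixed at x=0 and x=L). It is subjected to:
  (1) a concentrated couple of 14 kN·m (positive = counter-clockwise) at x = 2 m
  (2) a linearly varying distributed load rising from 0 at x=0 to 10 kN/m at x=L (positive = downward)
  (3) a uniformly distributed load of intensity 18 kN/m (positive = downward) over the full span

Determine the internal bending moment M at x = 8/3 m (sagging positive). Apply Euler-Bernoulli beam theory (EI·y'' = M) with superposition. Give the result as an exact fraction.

M(8/3) = 21119/648 kN·m

Load 1 — applied couple M₀=14 kN·m at a=2 m (b=L-a=6):
  M_1 = R_Ax - M_A - M₀  [x>a] with R_A=63/32, M_A=-21/8 = (63/32)·(8/3) - (-21/8) - 14 = -49/8 kN·m
Load 2 — triangular load w₀=10 kN/m (0→w₀ over full span):
  M_2 = 3w₀Lx/20 - w₀L²/30 - w₀x³/(6L) = 3·10·8·(8/3)/20 - 10·8²/30 - 10·(8/3)³/(6·8) = 544/81 kN·m
Load 3 — uniform load w=18 kN/m over full span:
  M_3 = wLx/2 - wL²/12 - wx²/2 = 18·8·(8/3)/2 - 18·8²/12 - 18·(8/3)²/2 = 32 kN·m
Superposition: M = Σ M_i = 21119/648 kN·m ≈ 32.591049 kN·m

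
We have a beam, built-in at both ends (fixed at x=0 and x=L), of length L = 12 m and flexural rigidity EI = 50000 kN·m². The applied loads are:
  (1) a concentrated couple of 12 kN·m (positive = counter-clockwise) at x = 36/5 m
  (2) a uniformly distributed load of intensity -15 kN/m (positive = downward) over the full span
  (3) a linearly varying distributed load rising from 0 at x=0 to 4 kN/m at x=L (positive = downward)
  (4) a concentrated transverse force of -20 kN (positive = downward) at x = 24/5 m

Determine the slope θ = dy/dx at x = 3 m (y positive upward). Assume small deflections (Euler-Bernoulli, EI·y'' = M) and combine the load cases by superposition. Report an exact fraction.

Load 1 — applied couple M₀=12 kN·m at a=36/5 m (b=L-a=24/5):
  θ_1 = (R_Ax²/2 - M_Ax)/EI  [x≤a] with R_A=36/25, M_A=96/25 = ((36/25)·3²/2 - (96/25)·3)/50000 = -63/625000 rad
Load 2 — uniform load w=-15 kN/m over full span:
  θ_2 = -wx(L-x)(L-2x)/(12EI) = -(-15)·3·(12-3)·(12-2·3)/(12·50000) = 81/20000 rad
Load 3 — triangular load w₀=4 kN/m (0→w₀ over full span):
  θ_3 = -w₀(2x(L-x)(L-2x)(x+2L)+x²(L-x)²)/(120LEI) = -4·(2·3·(12-3)·(12-2·3)·(3+2·12)+3²·(12-3)²)/(120·12·50000) = -1053/2000000 rad
Load 4 — point force P=-20 kN at a=24/5 m (b=L-a=36/5):
  θ_4 = -Pb²x(2aL-(3a+b)x)/(2L³EI)  [x≤a] = -(-20)·(36/5)²·3·(2·(24/5)·12-(3·(24/5)+(36/5))·3)/(2·12³·50000) = 567/625000 rad
Superposition: θ = Σ θ_i = 43299/10000000 rad ≈ 0.004330 rad

θ(3) = 43299/10000000 rad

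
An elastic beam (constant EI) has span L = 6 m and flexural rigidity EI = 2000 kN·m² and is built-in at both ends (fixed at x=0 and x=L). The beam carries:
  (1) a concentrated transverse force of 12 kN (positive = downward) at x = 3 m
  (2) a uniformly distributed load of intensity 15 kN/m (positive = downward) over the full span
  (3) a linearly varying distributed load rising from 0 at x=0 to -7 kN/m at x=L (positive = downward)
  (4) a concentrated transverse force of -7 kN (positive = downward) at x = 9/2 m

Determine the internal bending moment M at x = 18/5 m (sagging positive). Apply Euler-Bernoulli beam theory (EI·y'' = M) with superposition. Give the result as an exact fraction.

M(18/5) = 72093/4000 kN·m

Load 1 — point force P=12 kN at a=3 m (b=L-a=3):
  M_1 = Pa²(a+3b)(L-x)/L³ - Pa²b/L²  [x>a] = 12·3²·(3+3·3)·(6-(18/5))/6³ - 12·3²·3/6² = 27/5 kN·m
Load 2 — uniform load w=15 kN/m over full span:
  M_2 = wLx/2 - wL²/12 - wx²/2 = 15·6·(18/5)/2 - 15·6²/12 - 15·(18/5)²/2 = 99/5 kN·m
Load 3 — triangular load w₀=-7 kN/m (0→w₀ over full span):
  M_3 = 3w₀Lx/20 - w₀L²/30 - w₀x³/(6L) = 3·(-7)·6·(18/5)/20 - (-7)·6²/30 - (-7)·(18/5)³/(6·6) = -651/125 kN·m
Load 4 — point force P=-7 kN at a=9/2 m (b=L-a=3/2):
  M_4 = Pb²(3a+b)x/L³ - Pab²/L²  [x≤a] = (-7)·(3/2)²·(3·(9/2)+(3/2))·(18/5)/6³ - (-7)·(9/2)·(3/2)²/6² = -63/32 kN·m
Superposition: M = Σ M_i = 72093/4000 kN·m ≈ 18.023250 kN·m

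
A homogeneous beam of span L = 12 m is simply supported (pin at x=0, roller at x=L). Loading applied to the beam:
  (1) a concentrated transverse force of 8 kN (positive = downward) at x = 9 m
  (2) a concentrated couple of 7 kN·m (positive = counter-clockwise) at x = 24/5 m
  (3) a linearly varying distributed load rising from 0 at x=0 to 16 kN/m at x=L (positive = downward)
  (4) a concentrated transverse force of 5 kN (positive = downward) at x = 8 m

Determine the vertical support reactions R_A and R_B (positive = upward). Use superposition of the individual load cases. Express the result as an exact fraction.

Load 1 — point force P=8 kN at a=9 m (b=L-a=3):
  R_A = Pb/L = 8·3/12 = 2 kN
  R_B = Pa/L = 8·9/12 = 6 kN
Load 2 — applied couple M₀=7 kN·m at a=24/5 m (b=L-a=36/5):
  R_A = M₀/L = 7/12 kN
  R_B = -M₀/L = -7/12 kN
Load 3 — triangular load w₀=16 kN/m (0→w₀ over full span):
  R_A = w₀L/6 = 16·12/6 = 32 kN
  R_B = w₀L/3 = 16·12/3 = 64 kN
Load 4 — point force P=5 kN at a=8 m (b=L-a=4):
  R_A = Pb/L = 5·4/12 = 5/3 kN
  R_B = Pa/L = 5·8/12 = 10/3 kN
Superposition: R_A = 145/4 kN, R_B = 291/4 kN

R_A = 145/4 kN, R_B = 291/4 kN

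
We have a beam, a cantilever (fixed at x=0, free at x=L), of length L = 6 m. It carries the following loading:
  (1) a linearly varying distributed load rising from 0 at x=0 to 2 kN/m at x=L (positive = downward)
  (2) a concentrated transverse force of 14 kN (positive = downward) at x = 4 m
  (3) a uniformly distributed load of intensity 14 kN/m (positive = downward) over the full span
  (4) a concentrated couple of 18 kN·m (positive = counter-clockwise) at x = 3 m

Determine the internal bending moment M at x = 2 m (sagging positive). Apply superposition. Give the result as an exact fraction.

M(2) = -1210/9 kN·m

Load 1 — triangular load w₀=2 kN/m (0→w₀ over full span):
  M_1 = w₀Lx/2 - w₀L²/3 - w₀x³/(6L) = 2·6·2/2 - 2·6²/3 - 2·2³/(6·6) = -112/9 kN·m
Load 2 — point force P=14 kN at a=4 m (b=L-a=2):
  M_2 = -P(a-x)  [x≤a] = -14·(4-2) = -28 kN·m
Load 3 — uniform load w=14 kN/m over full span:
  M_3 = -w(L-x)²/2 = -14·(6-2)²/2 = -112 kN·m
Load 4 — applied couple M₀=18 kN·m at a=3 m (b=L-a=3):
  M_4 = M₀  [x≤a] = 18 = 18 kN·m
Superposition: M = Σ M_i = -1210/9 kN·m ≈ -134.444444 kN·m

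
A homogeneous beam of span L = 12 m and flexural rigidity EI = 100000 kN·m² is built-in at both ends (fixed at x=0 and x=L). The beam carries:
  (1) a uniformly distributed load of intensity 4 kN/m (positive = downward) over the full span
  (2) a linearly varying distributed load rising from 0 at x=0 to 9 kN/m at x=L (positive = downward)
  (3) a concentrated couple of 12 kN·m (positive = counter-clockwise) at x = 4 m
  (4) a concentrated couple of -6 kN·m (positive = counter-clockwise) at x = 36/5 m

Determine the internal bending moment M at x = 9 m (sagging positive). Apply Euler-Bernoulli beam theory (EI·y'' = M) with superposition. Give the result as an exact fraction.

Load 1 — uniform load w=4 kN/m over full span:
  M_1 = wLx/2 - wL²/12 - wx²/2 = 4·12·9/2 - 4·12²/12 - 4·9²/2 = 6 kN·m
Load 2 — triangular load w₀=9 kN/m (0→w₀ over full span):
  M_2 = 3w₀Lx/20 - w₀L²/30 - w₀x³/(6L) = 3·9·12·9/20 - 9·12²/30 - 9·9³/(6·12) = 459/40 kN·m
Load 3 — applied couple M₀=12 kN·m at a=4 m (b=L-a=8):
  M_3 = R_Ax - M_A - M₀  [x>a] with R_A=4/3, M_A=0 = (4/3)·9 - 0 - 12 = 0 kN·m
Load 4 — applied couple M₀=-6 kN·m at a=36/5 m (b=L-a=24/5):
  M_4 = R_Ax - M_A - M₀  [x>a] with R_A=-18/25, M_A=-48/25 = (-18/25)·9 - (-48/25) - (-6) = 36/25 kN·m
Superposition: M = Σ M_i = 3783/200 kN·m ≈ 18.915000 kN·m

M(9) = 3783/200 kN·m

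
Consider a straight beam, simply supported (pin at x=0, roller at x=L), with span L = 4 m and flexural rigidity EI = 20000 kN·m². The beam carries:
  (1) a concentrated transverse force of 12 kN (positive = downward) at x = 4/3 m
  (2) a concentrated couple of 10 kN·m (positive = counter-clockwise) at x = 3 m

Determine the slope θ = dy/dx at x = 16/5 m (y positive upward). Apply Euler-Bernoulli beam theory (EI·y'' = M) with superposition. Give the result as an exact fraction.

θ(16/5) = 36679/54000000 rad

Load 1 — point force P=12 kN at a=4/3 m (b=L-a=8/3):
  θ_1 = -Pa(2L²-6Lx+3x²+a²)/(6LEI)  [x>a] = -12·(4/3)·(2·4²-6·4·(16/5)+3·(16/5)²+(4/3)²)/(6·4·20000) = 173/421875 rad
Load 2 — applied couple M₀=10 kN·m at a=3 m (b=L-a=1):
  θ_2 = (M₀x²/(2L)-M₀(x-a)+C₁)/EI  [x>a] with C₁=M₀(3b²-L²)/(6L)=-65/12 = (10·(16/5)²/(2·4)-10·((16/5)-3)+(-65/12))/20000 = 323/1200000 rad
Superposition: θ = Σ θ_i = 36679/54000000 rad ≈ 0.000679 rad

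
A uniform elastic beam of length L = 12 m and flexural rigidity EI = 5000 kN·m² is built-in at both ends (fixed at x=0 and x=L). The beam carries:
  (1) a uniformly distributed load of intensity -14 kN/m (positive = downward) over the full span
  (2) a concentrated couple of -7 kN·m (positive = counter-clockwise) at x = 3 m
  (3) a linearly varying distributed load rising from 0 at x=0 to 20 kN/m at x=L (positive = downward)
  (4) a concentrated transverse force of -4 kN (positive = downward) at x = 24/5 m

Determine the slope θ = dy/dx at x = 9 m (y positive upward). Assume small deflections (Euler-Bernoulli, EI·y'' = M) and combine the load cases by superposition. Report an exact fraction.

Load 1 — uniform load w=-14 kN/m over full span:
  θ_1 = -wx(L-x)(L-2x)/(12EI) = -(-14)·9·(12-9)·(12-2·9)/(12·5000) = -189/5000 rad
Load 2 — applied couple M₀=-7 kN·m at a=3 m (b=L-a=9):
  θ_2 = (R_Ax²/2 - M_Ax - M₀(x-a))/EI  [x>a] with R_A=-21/32, M_A=21/16 = ((-21/32)·9²/2 - (21/16)·9 - (-7)·(9-3))/5000 = 231/320000 rad
Load 3 — triangular load w₀=20 kN/m (0→w₀ over full span):
  θ_3 = -w₀(2x(L-x)(L-2x)(x+2L)+x²(L-x)²)/(120LEI) = -20·(2·9·(12-9)·(12-2·9)·(9+2·12)+9²·(12-9)²)/(120·12·5000) = 1107/40000 rad
Load 4 — point force P=-4 kN at a=24/5 m (b=L-a=36/5):
  θ_4 = Pa²(L-x)(2bL-(3b+a)(L-x))/(2L³EI)  [x>a] = (-4)·(24/5)²·(12-9)·(2·(36/5)·12-(3·(36/5)+(24/5))·(12-9))/(2·12³·5000) = -117/78125 rad
Superposition: θ = Σ θ_i = -436029/40000000 rad ≈ -0.010901 rad

θ(9) = -436029/40000000 rad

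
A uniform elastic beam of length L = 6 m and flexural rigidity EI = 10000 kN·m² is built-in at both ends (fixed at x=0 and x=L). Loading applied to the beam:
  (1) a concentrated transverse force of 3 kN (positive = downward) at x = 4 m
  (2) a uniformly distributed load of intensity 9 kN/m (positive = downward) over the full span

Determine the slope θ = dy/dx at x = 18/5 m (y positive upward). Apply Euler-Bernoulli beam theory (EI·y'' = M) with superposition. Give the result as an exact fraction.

θ(18/5) = 501/625000 rad

Load 1 — point force P=3 kN at a=4 m (b=L-a=2):
  θ_1 = -Pb²x(2aL-(3a+b)x)/(2L³EI)  [x≤a] = -3·2²·(18/5)·(2·4·6-(3·4+2)·(18/5))/(2·6³·10000) = 3/125000 rad
Load 2 — uniform load w=9 kN/m over full span:
  θ_2 = -wx(L-x)(L-2x)/(12EI) = -9·(18/5)·(6-(18/5))·(6-2·(18/5))/(12·10000) = 243/312500 rad
Superposition: θ = Σ θ_i = 501/625000 rad ≈ 0.000802 rad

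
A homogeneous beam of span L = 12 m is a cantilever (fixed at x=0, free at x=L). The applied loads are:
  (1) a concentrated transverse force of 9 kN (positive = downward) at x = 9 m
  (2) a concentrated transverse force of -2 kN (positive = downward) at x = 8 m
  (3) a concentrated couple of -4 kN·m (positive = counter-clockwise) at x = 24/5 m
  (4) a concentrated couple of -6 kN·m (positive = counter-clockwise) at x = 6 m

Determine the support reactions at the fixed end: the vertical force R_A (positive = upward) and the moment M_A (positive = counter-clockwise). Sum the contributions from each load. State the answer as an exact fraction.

Load 1 — point force P=9 kN at a=9 m (b=L-a=3):
  R_A = P = 9 kN
  M_A = Pa = 9·9 = 81 kN·m
Load 2 — point force P=-2 kN at a=8 m (b=L-a=4):
  R_A = P = (-2) = -2 kN
  M_A = Pa = (-2)·8 = -16 kN·m
Load 3 — applied couple M₀=-4 kN·m at a=24/5 m (b=L-a=36/5):
  R_A = 0 kN
  M_A = -M₀ = -(-4) = 4 kN·m
Load 4 — applied couple M₀=-6 kN·m at a=6 m (b=L-a=6):
  R_A = 0 kN
  M_A = -M₀ = -(-6) = 6 kN·m
Superposition: R_A = 7 kN, M_A = 75 kN·m

R_A = 7 kN, M_A = 75 kN·m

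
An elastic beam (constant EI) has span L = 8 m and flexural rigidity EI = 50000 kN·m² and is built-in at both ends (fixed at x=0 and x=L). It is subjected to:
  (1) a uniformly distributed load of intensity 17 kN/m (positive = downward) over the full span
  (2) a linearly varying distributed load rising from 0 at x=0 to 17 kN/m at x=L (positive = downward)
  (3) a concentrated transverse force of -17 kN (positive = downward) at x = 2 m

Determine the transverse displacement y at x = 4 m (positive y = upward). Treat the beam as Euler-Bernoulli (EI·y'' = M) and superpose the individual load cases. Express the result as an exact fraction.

Load 1 — uniform load w=17 kN/m over full span:
  y_1 = -wx²(L-x)²/(24EI) = -17·4²·(8-4)²/(24·50000) = -34/9375 m
Load 2 — triangular load w₀=17 kN/m (0→w₀ over full span):
  y_2 = -w₀x²(L-x)²(x+2L)/(120LEI) = -17·4²·(8-4)²·(4+2·8)/(120·8·50000) = -17/9375 m
Load 3 — point force P=-17 kN at a=2 m (b=L-a=6):
  y_3 = -Pa²(L-x)²(3bL-(3b+a)(L-x))/(6L³EI)  [x>a] = -(-17)·2²·(8-4)²·(3·6·8-(3·6+2)·(8-4))/(6·8³·50000) = 17/37500 m
Superposition: y = Σ y_i = -187/37500 m ≈ -0.004987 m

y(4) = -187/37500 m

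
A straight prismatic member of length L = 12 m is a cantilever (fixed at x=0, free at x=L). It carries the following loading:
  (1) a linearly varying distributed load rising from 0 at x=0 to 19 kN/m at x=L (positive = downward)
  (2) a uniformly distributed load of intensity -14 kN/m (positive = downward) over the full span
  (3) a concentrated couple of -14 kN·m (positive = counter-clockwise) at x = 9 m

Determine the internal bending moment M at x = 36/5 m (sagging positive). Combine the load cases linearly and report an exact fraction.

M(36/5) = -5302/125 kN·m

Load 1 — triangular load w₀=19 kN/m (0→w₀ over full span):
  M_1 = w₀Lx/2 - w₀L²/3 - w₀x³/(6L) = 19·12·(36/5)/2 - 19·12²/3 - 19·(36/5)³/(6·12) = -23712/125 kN·m
Load 2 — uniform load w=-14 kN/m over full span:
  M_2 = -w(L-x)²/2 = -(-14)·(12-(36/5))²/2 = 4032/25 kN·m
Load 3 — applied couple M₀=-14 kN·m at a=9 m (b=L-a=3):
  M_3 = M₀  [x≤a] = (-14) = -14 kN·m
Superposition: M = Σ M_i = -5302/125 kN·m ≈ -42.416000 kN·m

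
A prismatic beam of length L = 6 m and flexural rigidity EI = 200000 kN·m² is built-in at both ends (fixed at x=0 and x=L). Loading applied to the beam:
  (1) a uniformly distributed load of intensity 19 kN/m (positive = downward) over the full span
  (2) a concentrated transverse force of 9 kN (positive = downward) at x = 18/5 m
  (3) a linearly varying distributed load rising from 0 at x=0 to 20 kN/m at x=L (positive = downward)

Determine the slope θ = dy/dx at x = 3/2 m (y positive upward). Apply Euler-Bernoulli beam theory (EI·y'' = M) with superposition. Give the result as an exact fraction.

Load 1 — uniform load w=19 kN/m over full span:
  θ_1 = -wx(L-x)(L-2x)/(12EI) = -19·(3/2)·(6-(3/2))·(6-2·(3/2))/(12·200000) = -513/3200000 rad
Load 2 — point force P=9 kN at a=18/5 m (b=L-a=12/5):
  θ_2 = -Pb²x(2aL-(3a+b)x)/(2L³EI)  [x≤a] = -9·(12/5)²·(3/2)·(2·(18/5)·6-(3·(18/5)+(12/5))·(3/2))/(2·6³·200000) = -1053/50000000 rad
Load 3 — triangular load w₀=20 kN/m (0→w₀ over full span):
  θ_3 = -w₀(2x(L-x)(L-2x)(x+2L)+x²(L-x)²)/(120LEI) = -20·(2·(3/2)·(6-(3/2))·(6-2·(3/2))·((3/2)+2·6)+(3/2)²·(6-(3/2))²)/(120·6·200000) = -1053/12800000 rad
Superposition: θ = Σ θ_i = -421821/1600000000 rad ≈ -0.000264 rad

θ(3/2) = -421821/1600000000 rad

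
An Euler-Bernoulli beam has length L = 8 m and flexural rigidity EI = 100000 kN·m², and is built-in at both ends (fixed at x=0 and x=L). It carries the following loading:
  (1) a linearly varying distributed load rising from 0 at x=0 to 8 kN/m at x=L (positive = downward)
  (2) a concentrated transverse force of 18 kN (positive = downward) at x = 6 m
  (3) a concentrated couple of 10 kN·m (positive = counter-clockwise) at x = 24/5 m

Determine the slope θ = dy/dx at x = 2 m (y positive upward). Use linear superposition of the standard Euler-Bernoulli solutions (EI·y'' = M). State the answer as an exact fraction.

Load 1 — triangular load w₀=8 kN/m (0→w₀ over full span):
  θ_1 = -w₀(2x(L-x)(L-2x)(x+2L)+x²(L-x)²)/(120LEI) = -8·(2·2·(8-2)·(8-2·2)·(2+2·8)+2²·(8-2)²)/(120·8·100000) = -39/250000 rad
Load 2 — point force P=18 kN at a=6 m (b=L-a=2):
  θ_2 = -Pb²x(2aL-(3a+b)x)/(2L³EI)  [x≤a] = -18·2²·2·(2·6·8-(3·6+2)·2)/(2·8³·100000) = -63/800000 rad
Load 3 — applied couple M₀=10 kN·m at a=24/5 m (b=L-a=16/5):
  θ_3 = (R_Ax²/2 - M_Ax)/EI  [x≤a] with R_A=9/5, M_A=16/5 = ((9/5)·2²/2 - (16/5)·2)/100000 = -7/250000 rad
Superposition: θ = Σ θ_i = -1051/4000000 rad ≈ -0.000263 rad

θ(2) = -1051/4000000 rad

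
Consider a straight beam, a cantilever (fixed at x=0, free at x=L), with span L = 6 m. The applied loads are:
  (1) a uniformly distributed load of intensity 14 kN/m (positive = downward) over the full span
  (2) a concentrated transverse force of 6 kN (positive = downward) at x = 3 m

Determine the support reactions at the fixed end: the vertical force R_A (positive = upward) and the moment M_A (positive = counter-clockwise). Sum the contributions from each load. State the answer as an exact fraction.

Load 1 — uniform load w=14 kN/m over full span:
  R_A = wL = 14·6 = 84 kN
  M_A = wL²/2 = 14·6²/2 = 252 kN·m
Load 2 — point force P=6 kN at a=3 m (b=L-a=3):
  R_A = P = 6 kN
  M_A = Pa = 6·3 = 18 kN·m
Superposition: R_A = 90 kN, M_A = 270 kN·m

R_A = 90 kN, M_A = 270 kN·m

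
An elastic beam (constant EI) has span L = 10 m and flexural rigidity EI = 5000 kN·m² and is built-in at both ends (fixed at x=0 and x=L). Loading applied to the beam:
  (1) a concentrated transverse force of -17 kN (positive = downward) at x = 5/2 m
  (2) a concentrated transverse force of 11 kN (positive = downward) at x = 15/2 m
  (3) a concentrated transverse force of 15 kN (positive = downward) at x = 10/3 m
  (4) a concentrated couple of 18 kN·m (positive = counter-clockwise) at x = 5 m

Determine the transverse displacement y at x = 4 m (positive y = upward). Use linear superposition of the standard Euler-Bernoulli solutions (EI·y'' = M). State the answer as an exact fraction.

y(4) = -10153/1200000 m

Load 1 — point force P=-17 kN at a=5/2 m (b=L-a=15/2):
  y_1 = -Pa²(L-x)²(3bL-(3b+a)(L-x))/(6L³EI)  [x>a] = -(-17)·(5/2)²·(10-4)²·(3·(15/2)·10-(3·(15/2)+(5/2))·(10-4))/(6·10³·5000) = 153/16000 m
Load 2 — point force P=11 kN at a=15/2 m (b=L-a=5/2):
  y_2 = -Pb²x²(3aL-(3a+b)x)/(6L³EI)  [x≤a] = -11·(5/2)²·4²·(3·(15/2)·10-(3·(15/2)+(5/2))·4)/(6·10³·5000) = -11/2400 m
Load 3 — point force P=15 kN at a=10/3 m (b=L-a=20/3):
  y_3 = -Pa²(L-x)²(3bL-(3b+a)(L-x))/(6L³EI)  [x>a] = -15·(10/3)²·(10-4)²·(3·(20/3)·10-(3·(20/3)+(10/3))·(10-4))/(6·10³·5000) = -3/250 m
Load 4 — applied couple M₀=18 kN·m at a=5 m (b=L-a=5):
  y_4 = (R_Ax³/6 - M_Ax²/2)/EI  [x≤a] with R_A=27/10, M_A=9/2 = ((27/10)·4³/6 - (9/2)·4²/2)/5000 = -9/6250 m
Superposition: y = Σ y_i = -10153/1200000 m ≈ -0.008461 m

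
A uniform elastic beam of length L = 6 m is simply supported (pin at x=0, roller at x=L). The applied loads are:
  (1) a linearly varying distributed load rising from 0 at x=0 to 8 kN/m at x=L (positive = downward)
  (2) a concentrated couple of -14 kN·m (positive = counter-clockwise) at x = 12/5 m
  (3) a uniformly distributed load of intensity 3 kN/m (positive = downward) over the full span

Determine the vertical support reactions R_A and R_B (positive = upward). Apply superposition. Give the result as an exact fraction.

Load 1 — triangular load w₀=8 kN/m (0→w₀ over full span):
  R_A = w₀L/6 = 8·6/6 = 8 kN
  R_B = w₀L/3 = 8·6/3 = 16 kN
Load 2 — applied couple M₀=-14 kN·m at a=12/5 m (b=L-a=18/5):
  R_A = M₀/L = (-14)/6 = -7/3 kN
  R_B = -M₀/L = -(-14)/6 = 7/3 kN
Load 3 — uniform load w=3 kN/m over full span:
  R_A = wL/2 = 3·6/2 = 9 kN
  R_B = wL/2 = 3·6/2 = 9 kN
Superposition: R_A = 44/3 kN, R_B = 82/3 kN

R_A = 44/3 kN, R_B = 82/3 kN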